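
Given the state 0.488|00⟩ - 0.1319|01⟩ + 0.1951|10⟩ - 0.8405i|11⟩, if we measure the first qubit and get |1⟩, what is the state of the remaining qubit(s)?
0.2261|0⟩ - 0.9741i|1⟩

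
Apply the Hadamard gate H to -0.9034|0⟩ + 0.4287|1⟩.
-0.3357|0⟩ - 0.9419|1⟩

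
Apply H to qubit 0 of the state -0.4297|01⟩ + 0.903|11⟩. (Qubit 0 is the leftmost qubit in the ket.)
0.3347|01⟩ - 0.9424|11⟩

H on qubit 0 mixes each pair of kets that differ only in qubit 0: amplitudes (a, b) of (|…0…⟩, |…1…⟩) become ((a + b)/√2, (a − b)/√2). Kets absent from the input have amplitude 0.
(|01⟩, |11⟩): (a, b) = (-0.4297, 0.903) → (0.3347, -0.9424)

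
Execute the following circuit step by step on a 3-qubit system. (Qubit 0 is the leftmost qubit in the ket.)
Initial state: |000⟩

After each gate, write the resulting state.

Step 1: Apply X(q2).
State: |001⟩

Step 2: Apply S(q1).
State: |001⟩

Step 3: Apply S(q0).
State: |001⟩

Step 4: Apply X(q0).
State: |101⟩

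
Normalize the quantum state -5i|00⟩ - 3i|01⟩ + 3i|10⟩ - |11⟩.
-0.7538i|00⟩ - 0.4523i|01⟩ + 0.4523i|10⟩ - 0.1508|11⟩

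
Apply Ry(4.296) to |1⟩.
-0.838|0⟩ - 0.5457|1⟩

Ry(4.296) = [[cos(θ/2), −sin(θ/2)], [sin(θ/2), cos(θ/2)]]; θ = 4.296, cos(θ/2) ≈ -0.545683, sin(θ/2) ≈ 0.837992.
With a = amp(|0⟩) = 0 and b = amp(|1⟩) = 1:
new amp(|0⟩) = (-0.545683)·a + (-0.837992)·b = -0.838
new amp(|1⟩) = (0.837992)·a + (-0.545683)·b = -0.5457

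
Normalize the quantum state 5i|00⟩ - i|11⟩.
0.9806i|00⟩ - 0.1961i|11⟩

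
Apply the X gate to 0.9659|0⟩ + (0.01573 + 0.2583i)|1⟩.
(0.01573 + 0.2583i)|0⟩ + 0.9659|1⟩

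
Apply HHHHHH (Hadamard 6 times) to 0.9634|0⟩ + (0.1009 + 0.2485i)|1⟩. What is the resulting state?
0.9634|0⟩ + (0.1009 + 0.2485i)|1⟩

H² = I, so an even number of Hadamards cancels: H^6 = I and the state is unchanged.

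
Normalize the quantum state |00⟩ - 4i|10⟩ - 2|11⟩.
0.2182|00⟩ - 0.8729i|10⟩ - 0.4364|11⟩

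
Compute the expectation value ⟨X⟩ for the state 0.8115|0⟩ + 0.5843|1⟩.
0.9483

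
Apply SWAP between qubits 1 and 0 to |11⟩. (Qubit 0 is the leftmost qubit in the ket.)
|11⟩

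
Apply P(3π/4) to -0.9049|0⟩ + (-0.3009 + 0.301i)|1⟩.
-0.9049|0⟩ + (-0.00007071 - 0.4256i)|1⟩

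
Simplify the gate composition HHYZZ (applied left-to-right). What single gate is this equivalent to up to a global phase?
Y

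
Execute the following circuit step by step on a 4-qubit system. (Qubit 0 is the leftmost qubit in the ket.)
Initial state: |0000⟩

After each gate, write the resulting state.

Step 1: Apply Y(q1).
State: i|0100⟩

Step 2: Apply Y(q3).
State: -|0101⟩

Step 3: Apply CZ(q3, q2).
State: -|0101⟩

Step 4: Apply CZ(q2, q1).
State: -|0101⟩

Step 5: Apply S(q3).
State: -i|0101⟩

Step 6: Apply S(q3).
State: |0101⟩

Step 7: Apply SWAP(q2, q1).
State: |0011⟩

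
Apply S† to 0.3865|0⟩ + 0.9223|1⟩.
0.3865|0⟩ - 0.9223i|1⟩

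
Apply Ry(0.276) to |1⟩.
-0.1376|0⟩ + 0.9905|1⟩

Ry(0.276) = [[cos(θ/2), −sin(θ/2)], [sin(θ/2), cos(θ/2)]]; θ = 0.276, cos(θ/2) ≈ 0.990493, sin(θ/2) ≈ 0.137562.
With a = amp(|0⟩) = 0 and b = amp(|1⟩) = 1:
new amp(|0⟩) = (0.990493)·a + (-0.137562)·b = -0.1376
new amp(|1⟩) = (0.137562)·a + (0.990493)·b = 0.9905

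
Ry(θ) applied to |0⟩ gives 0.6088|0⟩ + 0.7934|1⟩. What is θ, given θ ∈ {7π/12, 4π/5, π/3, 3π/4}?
7π/12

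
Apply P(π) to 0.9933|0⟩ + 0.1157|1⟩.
0.9933|0⟩ - 0.1157|1⟩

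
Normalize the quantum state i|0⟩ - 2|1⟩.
(1/√5)i|0⟩ - 0.8944|1⟩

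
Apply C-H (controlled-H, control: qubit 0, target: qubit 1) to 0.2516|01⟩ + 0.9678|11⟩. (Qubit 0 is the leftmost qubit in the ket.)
0.2516|01⟩ + 0.6843|10⟩ - 0.6843|11⟩

C-H leaves the control-|0⟩ kets |00⟩, |01⟩ unchanged and applies H to qubit 1 on the control-|1⟩ pair (|10⟩, |11⟩).
H = [[1/√2, 1/√2], [1/√2, -1/√2]].
With a = amp(|10⟩) = 0 and b = amp(|11⟩) = 0.9678:
new amp(|10⟩) = (1/√2)·a + (1/√2)·b = 0.6843
new amp(|11⟩) = (1/√2)·a + (-1/√2)·b = -0.6843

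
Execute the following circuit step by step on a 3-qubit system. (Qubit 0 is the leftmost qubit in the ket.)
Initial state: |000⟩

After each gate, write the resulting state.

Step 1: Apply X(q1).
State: |010⟩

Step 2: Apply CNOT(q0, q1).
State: |010⟩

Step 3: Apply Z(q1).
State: -|010⟩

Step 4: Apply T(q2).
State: -|010⟩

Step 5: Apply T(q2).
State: -|010⟩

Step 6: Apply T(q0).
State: -|010⟩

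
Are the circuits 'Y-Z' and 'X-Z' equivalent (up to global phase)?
No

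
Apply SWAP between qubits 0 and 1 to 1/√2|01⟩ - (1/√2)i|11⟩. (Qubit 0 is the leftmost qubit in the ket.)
1/√2|10⟩ - (1/√2)i|11⟩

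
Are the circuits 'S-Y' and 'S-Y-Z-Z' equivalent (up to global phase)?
Yes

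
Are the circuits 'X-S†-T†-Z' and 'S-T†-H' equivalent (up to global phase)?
No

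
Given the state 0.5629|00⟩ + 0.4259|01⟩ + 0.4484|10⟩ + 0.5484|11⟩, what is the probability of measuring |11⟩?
0.3007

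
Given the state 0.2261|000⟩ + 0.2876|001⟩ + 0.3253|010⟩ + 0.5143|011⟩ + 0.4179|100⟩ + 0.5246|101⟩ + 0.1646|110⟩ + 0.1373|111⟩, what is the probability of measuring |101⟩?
0.2752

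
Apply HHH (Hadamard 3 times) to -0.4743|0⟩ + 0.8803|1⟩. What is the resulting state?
0.2871|0⟩ - 0.9578|1⟩

H² = I, so H^3 = H: a single Hadamard. With (a, b) = (-0.4743, 0.8803), H gives ((a + b)/√2, (a − b)/√2) = (0.2871, -0.9578).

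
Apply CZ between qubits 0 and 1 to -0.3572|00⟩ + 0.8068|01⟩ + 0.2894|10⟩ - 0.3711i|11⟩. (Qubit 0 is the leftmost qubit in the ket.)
-0.3572|00⟩ + 0.8068|01⟩ + 0.2894|10⟩ + 0.3711i|11⟩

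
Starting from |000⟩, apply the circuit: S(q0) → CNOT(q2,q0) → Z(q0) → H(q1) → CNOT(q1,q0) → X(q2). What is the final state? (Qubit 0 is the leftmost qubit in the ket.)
1/√2|001⟩ + 1/√2|111⟩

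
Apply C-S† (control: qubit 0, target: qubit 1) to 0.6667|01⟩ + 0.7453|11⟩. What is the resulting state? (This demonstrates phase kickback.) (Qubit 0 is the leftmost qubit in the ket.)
0.6667|01⟩ - 0.7453i|11⟩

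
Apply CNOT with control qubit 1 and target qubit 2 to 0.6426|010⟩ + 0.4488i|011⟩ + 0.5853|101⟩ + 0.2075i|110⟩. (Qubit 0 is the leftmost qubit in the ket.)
0.4488i|010⟩ + 0.6426|011⟩ + 0.5853|101⟩ + 0.2075i|111⟩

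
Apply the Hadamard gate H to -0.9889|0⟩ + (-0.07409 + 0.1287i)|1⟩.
(-0.7516 + 0.091i)|0⟩ + (-0.6469 - 0.091i)|1⟩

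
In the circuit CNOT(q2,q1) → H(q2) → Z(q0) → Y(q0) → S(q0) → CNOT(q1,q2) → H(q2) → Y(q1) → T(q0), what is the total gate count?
9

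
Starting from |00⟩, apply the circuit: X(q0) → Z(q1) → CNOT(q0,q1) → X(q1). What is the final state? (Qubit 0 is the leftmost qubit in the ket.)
|10⟩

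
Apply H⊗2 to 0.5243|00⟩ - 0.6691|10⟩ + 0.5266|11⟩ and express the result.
0.1909|00⟩ - 0.3357|01⟩ + 0.3334|10⟩ + 0.86|11⟩

H⊗2 gives amp(|y⟩) = (1/2) Σ_x (−1)^(x·y) amp(|x⟩), where x·y is the number of positions in which both x and y have a 1.
|00⟩: (0.5243 - 0.6691 + 0.5266)/2 = 0.1909
|01⟩: (0.5243 - 0.6691 - 0.5266)/2 = -0.3357
|10⟩: (0.5243 + 0.6691 - 0.5266)/2 = 0.3334
|11⟩: (0.5243 + 0.6691 + 0.5266)/2 = 0.86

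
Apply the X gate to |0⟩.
|1⟩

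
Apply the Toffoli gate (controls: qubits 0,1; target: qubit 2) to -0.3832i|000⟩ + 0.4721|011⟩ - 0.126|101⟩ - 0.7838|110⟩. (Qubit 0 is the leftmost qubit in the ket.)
-0.3832i|000⟩ + 0.4721|011⟩ - 0.126|101⟩ - 0.7838|111⟩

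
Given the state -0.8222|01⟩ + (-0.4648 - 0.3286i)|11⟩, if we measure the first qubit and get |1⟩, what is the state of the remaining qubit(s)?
(-0.8165 - 0.5773i)|1⟩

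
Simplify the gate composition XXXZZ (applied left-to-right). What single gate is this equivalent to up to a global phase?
X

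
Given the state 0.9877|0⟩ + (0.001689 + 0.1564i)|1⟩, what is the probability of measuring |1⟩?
0.02446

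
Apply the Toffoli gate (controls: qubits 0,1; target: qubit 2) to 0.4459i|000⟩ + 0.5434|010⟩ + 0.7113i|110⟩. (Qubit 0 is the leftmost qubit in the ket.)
0.4459i|000⟩ + 0.5434|010⟩ + 0.7113i|111⟩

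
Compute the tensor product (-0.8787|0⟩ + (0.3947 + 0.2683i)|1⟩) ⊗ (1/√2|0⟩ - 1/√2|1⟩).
-0.6213|00⟩ + 0.6213|01⟩ + (0.2791 + 0.1897i)|10⟩ + (-0.2791 - 0.1897i)|11⟩

amp(|b₁b₂…⟩) = product of the factor amplitudes for bits b₁, b₂, …; only kets whose every factor amplitude is nonzero survive.
|00⟩: (-0.8787)(1/√2) = -0.6213
|01⟩: (-0.8787)(-1/√2) = 0.6213
|10⟩: (0.3947 + 0.2683i)(1/√2) = (0.2791 + 0.1897i)
|11⟩: (0.3947 + 0.2683i)(-1/√2) = (-0.2791 - 0.1897i)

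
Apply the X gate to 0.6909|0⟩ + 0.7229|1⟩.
0.7229|0⟩ + 0.6909|1⟩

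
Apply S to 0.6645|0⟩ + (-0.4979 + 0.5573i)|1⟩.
0.6645|0⟩ + (-0.5573 - 0.4979i)|1⟩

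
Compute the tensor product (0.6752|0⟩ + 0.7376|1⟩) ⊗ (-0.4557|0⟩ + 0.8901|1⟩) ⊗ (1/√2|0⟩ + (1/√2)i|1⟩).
-0.2176|000⟩ - 0.2176i|001⟩ + 0.425|010⟩ + 0.425i|011⟩ - 0.2377|100⟩ - 0.2377i|101⟩ + 0.4642|110⟩ + 0.4642i|111⟩

amp(|b₁b₂…⟩) = product of the factor amplitudes for bits b₁, b₂, …; only kets whose every factor amplitude is nonzero survive.
|000⟩: (0.6752)(-0.4557)(1/√2) = -0.2176
|001⟩: (0.6752)(-0.4557)((1/√2)i) = -0.2176i
|010⟩: (0.6752)(0.8901)(1/√2) = 0.425
|011⟩: (0.6752)(0.8901)((1/√2)i) = 0.425i
|100⟩: (0.7376)(-0.4557)(1/√2) = -0.2377
|101⟩: (0.7376)(-0.4557)((1/√2)i) = -0.2377i
|110⟩: (0.7376)(0.8901)(1/√2) = 0.4642
|111⟩: (0.7376)(0.8901)((1/√2)i) = 0.4642i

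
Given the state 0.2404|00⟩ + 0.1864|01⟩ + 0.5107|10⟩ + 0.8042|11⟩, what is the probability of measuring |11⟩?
0.6467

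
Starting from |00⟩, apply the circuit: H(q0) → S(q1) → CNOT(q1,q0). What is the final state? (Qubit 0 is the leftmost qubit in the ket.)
1/√2|00⟩ + 1/√2|10⟩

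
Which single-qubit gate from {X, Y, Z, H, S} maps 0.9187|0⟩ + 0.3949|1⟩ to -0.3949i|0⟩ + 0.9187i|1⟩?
Y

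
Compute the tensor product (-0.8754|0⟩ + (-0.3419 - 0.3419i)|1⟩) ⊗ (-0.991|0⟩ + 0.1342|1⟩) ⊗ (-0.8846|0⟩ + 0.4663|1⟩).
-0.7674|000⟩ + 0.4045|001⟩ + 0.1039|010⟩ - 0.05478|011⟩ + (-0.2997 - 0.2997i)|100⟩ + (0.158 + 0.158i)|101⟩ + (0.04059 + 0.04059i)|110⟩ + (-0.0214 - 0.0214i)|111⟩

amp(|b₁b₂…⟩) = product of the factor amplitudes for bits b₁, b₂, …; only kets whose every factor amplitude is nonzero survive.
|000⟩: (-0.8754)(-0.991)(-0.8846) = -0.7674
|001⟩: (-0.8754)(-0.991)(0.4663) = 0.4045
|010⟩: (-0.8754)(0.1342)(-0.8846) = 0.1039
|011⟩: (-0.8754)(0.1342)(0.4663) = -0.05478
|100⟩: (-0.3419 - 0.3419i)(-0.991)(-0.8846) = (-0.2997 - 0.2997i)
|101⟩: (-0.3419 - 0.3419i)(-0.991)(0.4663) = (0.158 + 0.158i)
|110⟩: (-0.3419 - 0.3419i)(0.1342)(-0.8846) = (0.04059 + 0.04059i)
|111⟩: (-0.3419 - 0.3419i)(0.1342)(0.4663) = (-0.0214 - 0.0214i)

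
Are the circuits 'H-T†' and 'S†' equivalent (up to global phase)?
No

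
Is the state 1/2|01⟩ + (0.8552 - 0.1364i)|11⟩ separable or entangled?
Separable

Writing the state as a|00⟩ + b|01⟩ + c|10⟩ + d|11⟩, it is a product state iff ad − bc = 0.
Here (a, b, c, d) = (0, 1/2, 0, (0.8552 - 0.1364i)): ad − bc = (0)(0.8552 - 0.1364i) − (1/2)(0) = 0, so the state is separable.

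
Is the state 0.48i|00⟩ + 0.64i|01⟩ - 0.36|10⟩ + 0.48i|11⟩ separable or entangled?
Entangled

Writing the state as a|00⟩ + b|01⟩ + c|10⟩ + d|11⟩, it is a product state iff ad − bc = 0.
Here (a, b, c, d) = (0.48i, 0.64i, -0.36, 0.48i): ad − bc = (0.48i)(0.48i) − (0.64i)(-0.36) = (-0.2304 + 0.2304i) ≠ 0, so the state is entangled.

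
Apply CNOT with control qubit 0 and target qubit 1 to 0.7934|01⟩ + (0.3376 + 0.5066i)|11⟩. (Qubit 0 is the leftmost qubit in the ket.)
0.7934|01⟩ + (0.3376 + 0.5066i)|10⟩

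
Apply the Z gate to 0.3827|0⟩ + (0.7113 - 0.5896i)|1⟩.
0.3827|0⟩ + (-0.7113 + 0.5896i)|1⟩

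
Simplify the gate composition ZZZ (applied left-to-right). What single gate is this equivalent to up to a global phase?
Z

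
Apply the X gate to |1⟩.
|0⟩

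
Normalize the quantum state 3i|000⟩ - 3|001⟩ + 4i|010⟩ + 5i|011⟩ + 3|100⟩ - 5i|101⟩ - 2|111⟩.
0.3046i|000⟩ - 0.3046|001⟩ + 0.4061i|010⟩ + 0.5077i|011⟩ + 0.3046|100⟩ - 0.5077i|101⟩ - 0.2031|111⟩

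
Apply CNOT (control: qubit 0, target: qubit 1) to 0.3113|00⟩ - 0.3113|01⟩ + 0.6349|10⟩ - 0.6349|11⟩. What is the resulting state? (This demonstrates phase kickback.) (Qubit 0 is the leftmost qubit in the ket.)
0.3113|00⟩ - 0.3113|01⟩ - 0.6349|10⟩ + 0.6349|11⟩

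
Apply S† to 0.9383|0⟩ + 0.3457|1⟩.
0.9383|0⟩ - 0.3457i|1⟩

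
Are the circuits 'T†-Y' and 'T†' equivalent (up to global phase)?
No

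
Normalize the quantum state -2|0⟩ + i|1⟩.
-0.8944|0⟩ + (1/√5)i|1⟩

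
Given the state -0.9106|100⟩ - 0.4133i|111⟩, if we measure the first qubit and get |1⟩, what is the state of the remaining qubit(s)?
-0.9106|00⟩ - 0.4133i|11⟩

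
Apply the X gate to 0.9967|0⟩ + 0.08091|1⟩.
0.08091|0⟩ + 0.9967|1⟩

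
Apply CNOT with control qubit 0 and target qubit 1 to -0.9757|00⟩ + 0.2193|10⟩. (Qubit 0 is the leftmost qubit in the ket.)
-0.9757|00⟩ + 0.2193|11⟩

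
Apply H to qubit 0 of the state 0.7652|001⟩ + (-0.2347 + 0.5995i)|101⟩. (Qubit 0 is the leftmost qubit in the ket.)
(0.3751 + 0.4239i)|001⟩ + (0.707 - 0.4239i)|101⟩

H on qubit 0 mixes each pair of kets that differ only in qubit 0: amplitudes (a, b) of (|…0…⟩, |…1…⟩) become ((a + b)/√2, (a − b)/√2). Kets absent from the input have amplitude 0.
(|001⟩, |101⟩): (a, b) = (0.7652, (-0.2347 + 0.5995i)) → ((0.3751 + 0.4239i), (0.707 - 0.4239i))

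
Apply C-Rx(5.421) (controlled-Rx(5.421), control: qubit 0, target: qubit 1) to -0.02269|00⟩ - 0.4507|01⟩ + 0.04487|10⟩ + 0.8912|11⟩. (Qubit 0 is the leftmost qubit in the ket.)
-0.02269|00⟩ - 0.4507|01⟩ + (-0.04076 - 0.3724i)|10⟩ + (-0.8097 - 0.01875i)|11⟩

C-Rx(5.421) leaves the control-|0⟩ kets |00⟩, |01⟩ unchanged and applies Rx(5.421) to qubit 1 on the control-|1⟩ pair (|10⟩, |11⟩).
Rx(5.421) = [[cos(θ/2), −i·sin(θ/2)], [−i·sin(θ/2), cos(θ/2)]]; θ = 5.421, cos(θ/2) ≈ -0.90851, sin(θ/2) ≈ 0.417864.
With a = amp(|10⟩) = 0.04487 and b = amp(|11⟩) = 0.8912:
new amp(|10⟩) = (-0.90851)·a + (-0.417864i)·b = (-0.04076 - 0.3724i)
new amp(|11⟩) = (-0.417864i)·a + (-0.90851)·b = (-0.8097 - 0.01875i)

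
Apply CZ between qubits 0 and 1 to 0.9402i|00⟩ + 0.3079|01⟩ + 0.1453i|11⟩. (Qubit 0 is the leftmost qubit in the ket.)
0.9402i|00⟩ + 0.3079|01⟩ - 0.1453i|11⟩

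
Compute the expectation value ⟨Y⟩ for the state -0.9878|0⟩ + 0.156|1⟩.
0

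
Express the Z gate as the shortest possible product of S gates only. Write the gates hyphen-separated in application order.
S-S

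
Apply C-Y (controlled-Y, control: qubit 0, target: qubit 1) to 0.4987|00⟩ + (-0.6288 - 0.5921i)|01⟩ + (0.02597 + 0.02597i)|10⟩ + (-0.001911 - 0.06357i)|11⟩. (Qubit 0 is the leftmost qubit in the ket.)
0.4987|00⟩ + (-0.6288 - 0.5921i)|01⟩ + (-0.06357 + 0.001911i)|10⟩ + (-0.02597 + 0.02597i)|11⟩

C-Y leaves the control-|0⟩ kets |00⟩, |01⟩ unchanged and applies Y to qubit 1 on the control-|1⟩ pair (|10⟩, |11⟩).
Y = [[0, -i], [i, 0]].
With a = amp(|10⟩) = (0.02597 + 0.02597i) and b = amp(|11⟩) = (-0.001911 - 0.06357i):
new amp(|10⟩) = (-i)·b = (-0.06357 + 0.001911i)
new amp(|11⟩) = (i)·a = (-0.02597 + 0.02597i)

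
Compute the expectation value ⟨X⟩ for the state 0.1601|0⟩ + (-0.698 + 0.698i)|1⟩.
-0.2235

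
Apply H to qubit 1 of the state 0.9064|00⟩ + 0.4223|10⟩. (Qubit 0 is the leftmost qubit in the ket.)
0.6409|00⟩ + 0.6409|01⟩ + 0.2986|10⟩ + 0.2986|11⟩

H on qubit 1 mixes each pair of kets that differ only in qubit 1: amplitudes (a, b) of (|…0…⟩, |…1…⟩) become ((a + b)/√2, (a − b)/√2). Kets absent from the input have amplitude 0.
(|00⟩, |01⟩): (a, b) = (0.9064, 0) → (0.6409, 0.6409)
(|10⟩, |11⟩): (a, b) = (0.4223, 0) → (0.2986, 0.2986)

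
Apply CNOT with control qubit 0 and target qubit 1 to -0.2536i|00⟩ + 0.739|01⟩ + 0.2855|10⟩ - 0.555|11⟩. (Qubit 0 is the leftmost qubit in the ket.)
-0.2536i|00⟩ + 0.739|01⟩ - 0.555|10⟩ + 0.2855|11⟩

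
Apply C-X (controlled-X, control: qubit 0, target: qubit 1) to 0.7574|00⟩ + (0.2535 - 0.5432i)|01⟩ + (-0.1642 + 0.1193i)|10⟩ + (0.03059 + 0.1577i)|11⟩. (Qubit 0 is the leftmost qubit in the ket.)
0.7574|00⟩ + (0.2535 - 0.5432i)|01⟩ + (0.03059 + 0.1577i)|10⟩ + (-0.1642 + 0.1193i)|11⟩

C-X leaves the control-|0⟩ kets |00⟩, |01⟩ unchanged and applies X to qubit 1 on the control-|1⟩ pair (|10⟩, |11⟩).
X = [[0, 1], [1, 0]].
With a = amp(|10⟩) = (-0.1642 + 0.1193i) and b = amp(|11⟩) = (0.03059 + 0.1577i):
new amp(|10⟩) = (1)·b = (0.03059 + 0.1577i)
new amp(|11⟩) = (1)·a = (-0.1642 + 0.1193i)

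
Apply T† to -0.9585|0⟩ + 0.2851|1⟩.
-0.9585|0⟩ + (0.2016 - 0.2016i)|1⟩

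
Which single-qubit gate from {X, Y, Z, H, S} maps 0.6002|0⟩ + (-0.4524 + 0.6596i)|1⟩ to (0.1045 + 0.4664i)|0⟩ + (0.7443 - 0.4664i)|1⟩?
H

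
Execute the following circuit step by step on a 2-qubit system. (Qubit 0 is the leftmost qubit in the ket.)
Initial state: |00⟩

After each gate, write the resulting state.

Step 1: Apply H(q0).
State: 1/√2|00⟩ + 1/√2|10⟩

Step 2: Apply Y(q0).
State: -(1/√2)i|00⟩ + (1/√2)i|10⟩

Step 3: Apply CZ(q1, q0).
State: -(1/√2)i|00⟩ + (1/√2)i|10⟩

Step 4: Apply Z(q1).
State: -(1/√2)i|00⟩ + (1/√2)i|10⟩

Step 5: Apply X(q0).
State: (1/√2)i|00⟩ - (1/√2)i|10⟩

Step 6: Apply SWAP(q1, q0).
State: (1/√2)i|00⟩ - (1/√2)i|01⟩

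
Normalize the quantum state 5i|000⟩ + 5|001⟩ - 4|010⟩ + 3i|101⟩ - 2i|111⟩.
0.5625i|000⟩ + 0.5625|001⟩ - 0.45|010⟩ + 0.3375i|101⟩ - 0.225i|111⟩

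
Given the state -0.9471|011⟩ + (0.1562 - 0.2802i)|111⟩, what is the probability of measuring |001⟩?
0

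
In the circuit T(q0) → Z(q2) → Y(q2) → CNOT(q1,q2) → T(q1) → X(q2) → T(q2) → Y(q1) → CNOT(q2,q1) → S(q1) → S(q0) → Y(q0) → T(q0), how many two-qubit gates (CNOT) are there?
2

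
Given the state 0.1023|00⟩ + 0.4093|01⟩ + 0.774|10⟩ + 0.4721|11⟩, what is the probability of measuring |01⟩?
0.1675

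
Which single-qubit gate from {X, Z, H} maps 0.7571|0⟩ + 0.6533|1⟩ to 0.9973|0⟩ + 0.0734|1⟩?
H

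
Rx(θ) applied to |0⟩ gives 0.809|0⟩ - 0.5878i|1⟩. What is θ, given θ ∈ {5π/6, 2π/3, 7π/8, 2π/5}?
2π/5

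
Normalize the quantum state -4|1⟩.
-|1⟩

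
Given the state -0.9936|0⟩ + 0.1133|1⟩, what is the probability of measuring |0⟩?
0.9872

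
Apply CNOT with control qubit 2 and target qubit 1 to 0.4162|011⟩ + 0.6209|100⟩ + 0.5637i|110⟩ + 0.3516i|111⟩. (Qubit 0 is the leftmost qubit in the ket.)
0.4162|001⟩ + 0.6209|100⟩ + 0.3516i|101⟩ + 0.5637i|110⟩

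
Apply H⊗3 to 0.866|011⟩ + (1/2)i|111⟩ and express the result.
(0.3062 + 0.1768i)|000⟩ + (-0.3062 - 0.1768i)|001⟩ + (-0.3062 - 0.1768i)|010⟩ + (0.3062 + 0.1768i)|011⟩ + (0.3062 - 0.1768i)|100⟩ + (-0.3062 + 0.1768i)|101⟩ + (-0.3062 + 0.1768i)|110⟩ + (0.3062 - 0.1768i)|111⟩

H⊗3 gives amp(|y⟩) = (1/2√2) Σ_x (−1)^(x·y) amp(|x⟩), where x·y is the number of positions in which both x and y have a 1.
|000⟩: (0.866 + (1/2)i)/(2√2) = (0.3062 + 0.1768i)
|001⟩: (-0.866 - (1/2)i)/(2√2) = (-0.3062 - 0.1768i)
|010⟩: (-0.866 - (1/2)i)/(2√2) = (-0.3062 - 0.1768i)
|011⟩: (0.866 + (1/2)i)/(2√2) = (0.3062 + 0.1768i)
|100⟩: (0.866 - (1/2)i)/(2√2) = (0.3062 - 0.1768i)
|101⟩: (-0.866 + (1/2)i)/(2√2) = (-0.3062 + 0.1768i)
|110⟩: (-0.866 + (1/2)i)/(2√2) = (-0.3062 + 0.1768i)
|111⟩: (0.866 - (1/2)i)/(2√2) = (0.3062 - 0.1768i)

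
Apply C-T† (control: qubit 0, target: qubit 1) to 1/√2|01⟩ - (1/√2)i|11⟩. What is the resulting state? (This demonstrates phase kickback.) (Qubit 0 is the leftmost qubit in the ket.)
1/√2|01⟩ + (-1/2 - (1/2)i)|11⟩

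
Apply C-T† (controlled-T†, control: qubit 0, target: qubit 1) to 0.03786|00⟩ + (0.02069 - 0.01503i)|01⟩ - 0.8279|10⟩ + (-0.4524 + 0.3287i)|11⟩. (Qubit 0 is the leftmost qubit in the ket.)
0.03786|00⟩ + (0.02069 - 0.01503i)|01⟩ - 0.8279|10⟩ + (-0.08747 + 0.5523i)|11⟩

C-T† leaves the control-|0⟩ kets |00⟩, |01⟩ unchanged and applies T† to qubit 1 on the control-|1⟩ pair (|10⟩, |11⟩).
T† = [[1, 0], [0, (1/√2 - (1/√2)i)]].
With a = amp(|10⟩) = -0.8279 and b = amp(|11⟩) = (-0.4524 + 0.3287i):
new amp(|10⟩) = (1)·a = -0.8279
new amp(|11⟩) = (1/√2 - (1/√2)i)·b = (-0.08747 + 0.5523i)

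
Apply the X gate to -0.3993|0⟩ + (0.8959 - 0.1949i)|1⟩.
(0.8959 - 0.1949i)|0⟩ - 0.3993|1⟩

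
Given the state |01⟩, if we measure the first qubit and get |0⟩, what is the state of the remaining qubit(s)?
|1⟩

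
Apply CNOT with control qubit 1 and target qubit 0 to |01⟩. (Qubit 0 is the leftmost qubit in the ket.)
|11⟩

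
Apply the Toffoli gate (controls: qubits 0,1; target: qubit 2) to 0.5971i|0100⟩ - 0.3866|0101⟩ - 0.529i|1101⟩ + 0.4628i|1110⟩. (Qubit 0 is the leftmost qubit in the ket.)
0.5971i|0100⟩ - 0.3866|0101⟩ + 0.4628i|1100⟩ - 0.529i|1111⟩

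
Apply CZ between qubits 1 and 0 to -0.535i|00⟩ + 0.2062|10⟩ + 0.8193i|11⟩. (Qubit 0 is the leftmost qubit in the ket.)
-0.535i|00⟩ + 0.2062|10⟩ - 0.8193i|11⟩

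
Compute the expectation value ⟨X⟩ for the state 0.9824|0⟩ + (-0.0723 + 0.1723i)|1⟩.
-0.1421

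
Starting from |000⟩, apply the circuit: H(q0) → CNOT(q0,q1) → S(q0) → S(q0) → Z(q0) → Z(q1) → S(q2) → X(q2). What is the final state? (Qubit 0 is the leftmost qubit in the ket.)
1/√2|001⟩ - 1/√2|111⟩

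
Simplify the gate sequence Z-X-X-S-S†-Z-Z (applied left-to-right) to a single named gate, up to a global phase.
Z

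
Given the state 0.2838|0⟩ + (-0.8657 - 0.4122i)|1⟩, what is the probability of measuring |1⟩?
0.9193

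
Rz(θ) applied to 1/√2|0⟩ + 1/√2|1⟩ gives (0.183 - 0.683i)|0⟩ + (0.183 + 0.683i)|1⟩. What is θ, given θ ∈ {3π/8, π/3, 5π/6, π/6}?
5π/6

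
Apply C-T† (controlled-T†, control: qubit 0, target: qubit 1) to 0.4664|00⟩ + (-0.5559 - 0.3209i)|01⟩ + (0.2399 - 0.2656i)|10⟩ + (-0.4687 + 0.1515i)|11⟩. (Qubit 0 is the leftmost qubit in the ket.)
0.4664|00⟩ + (-0.5559 - 0.3209i)|01⟩ + (0.2399 - 0.2656i)|10⟩ + (-0.2243 + 0.4385i)|11⟩

C-T† leaves the control-|0⟩ kets |00⟩, |01⟩ unchanged and applies T† to qubit 1 on the control-|1⟩ pair (|10⟩, |11⟩).
T† = [[1, 0], [0, (1/√2 - (1/√2)i)]].
With a = amp(|10⟩) = (0.2399 - 0.2656i) and b = amp(|11⟩) = (-0.4687 + 0.1515i):
new amp(|10⟩) = (1)·a = (0.2399 - 0.2656i)
new amp(|11⟩) = (1/√2 - (1/√2)i)·b = (-0.2243 + 0.4385i)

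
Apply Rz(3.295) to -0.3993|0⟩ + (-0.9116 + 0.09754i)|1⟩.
(0.0306 + 0.3981i)|0⟩ + (-0.0274 - 0.9164i)|1⟩

Rz(3.295) = [[e^(−iθ/2), 0], [0, e^(iθ/2)]] with e^(±iθ/2) = cos(θ/2) ± i·sin(θ/2); θ = 3.295, cos(θ/2) ≈ -0.0766285, sin(θ/2) ≈ 0.99706.
With a = amp(|0⟩) = -0.3993 and b = amp(|1⟩) = (-0.9116 + 0.09754i):
new amp(|0⟩) = (-0.0766285 - 0.99706i)·a = (0.0306 + 0.3981i)
new amp(|1⟩) = (-0.0766285 + 0.99706i)·b = (-0.0274 - 0.9164i)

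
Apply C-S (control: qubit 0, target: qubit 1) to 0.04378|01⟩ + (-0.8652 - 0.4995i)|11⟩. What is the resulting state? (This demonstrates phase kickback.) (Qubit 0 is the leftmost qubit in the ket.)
0.04378|01⟩ + (0.4995 - 0.8652i)|11⟩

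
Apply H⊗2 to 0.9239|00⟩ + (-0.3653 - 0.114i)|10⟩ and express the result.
(0.2793 - 0.057i)|00⟩ + (0.2793 - 0.057i)|01⟩ + (0.6446 + 0.057i)|10⟩ + (0.6446 + 0.057i)|11⟩

H⊗2 gives amp(|y⟩) = (1/2) Σ_x (−1)^(x·y) amp(|x⟩), where x·y is the number of positions in which both x and y have a 1.
|00⟩: (0.9239 + (-0.3653 - 0.114i))/2 = (0.2793 - 0.057i)
|01⟩: (0.9239 + (-0.3653 - 0.114i))/2 = (0.2793 - 0.057i)
|10⟩: (0.9239 - (-0.3653 - 0.114i))/2 = (0.6446 + 0.057i)
|11⟩: (0.9239 - (-0.3653 - 0.114i))/2 = (0.6446 + 0.057i)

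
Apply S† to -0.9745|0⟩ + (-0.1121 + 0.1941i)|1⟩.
-0.9745|0⟩ + (0.1941 + 0.1121i)|1⟩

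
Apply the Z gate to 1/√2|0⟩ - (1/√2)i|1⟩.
1/√2|0⟩ + (1/√2)i|1⟩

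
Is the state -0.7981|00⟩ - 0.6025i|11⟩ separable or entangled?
Entangled

Writing the state as a|00⟩ + b|01⟩ + c|10⟩ + d|11⟩, it is a product state iff ad − bc = 0.
Here (a, b, c, d) = (-0.7981, 0, 0, -0.6025i): ad − bc = (-0.7981)(-0.6025i) − (0)(0) = 0.4809i ≠ 0, so the state is entangled.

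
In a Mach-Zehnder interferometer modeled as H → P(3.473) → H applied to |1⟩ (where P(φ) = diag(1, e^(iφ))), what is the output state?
(0.9728 + 0.1627i)|0⟩ + (0.02721 - 0.1627i)|1⟩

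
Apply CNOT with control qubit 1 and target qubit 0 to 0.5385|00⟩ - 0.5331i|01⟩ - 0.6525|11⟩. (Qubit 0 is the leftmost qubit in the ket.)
0.5385|00⟩ - 0.6525|01⟩ - 0.5331i|11⟩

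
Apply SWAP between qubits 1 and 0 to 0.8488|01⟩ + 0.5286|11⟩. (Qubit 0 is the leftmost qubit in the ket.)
0.8488|10⟩ + 0.5286|11⟩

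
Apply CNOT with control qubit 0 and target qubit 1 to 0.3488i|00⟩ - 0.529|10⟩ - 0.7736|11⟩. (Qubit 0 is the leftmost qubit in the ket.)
0.3488i|00⟩ - 0.7736|10⟩ - 0.529|11⟩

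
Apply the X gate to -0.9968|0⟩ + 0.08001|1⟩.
0.08001|0⟩ - 0.9968|1⟩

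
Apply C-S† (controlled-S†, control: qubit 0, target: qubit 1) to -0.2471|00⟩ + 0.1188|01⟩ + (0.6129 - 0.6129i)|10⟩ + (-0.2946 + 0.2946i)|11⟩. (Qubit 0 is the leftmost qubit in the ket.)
-0.2471|00⟩ + 0.1188|01⟩ + (0.6129 - 0.6129i)|10⟩ + (0.2946 + 0.2946i)|11⟩

C-S† leaves the control-|0⟩ kets |00⟩, |01⟩ unchanged and applies S† to qubit 1 on the control-|1⟩ pair (|10⟩, |11⟩).
S† = [[1, 0], [0, -i]].
With a = amp(|10⟩) = (0.6129 - 0.6129i) and b = amp(|11⟩) = (-0.2946 + 0.2946i):
new amp(|10⟩) = (1)·a = (0.6129 - 0.6129i)
new amp(|11⟩) = (-i)·b = (0.2946 + 0.2946i)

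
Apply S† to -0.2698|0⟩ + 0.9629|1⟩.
-0.2698|0⟩ - 0.9629i|1⟩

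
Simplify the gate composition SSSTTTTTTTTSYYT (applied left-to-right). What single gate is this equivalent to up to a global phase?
T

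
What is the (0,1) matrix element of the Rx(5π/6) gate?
-0.9659i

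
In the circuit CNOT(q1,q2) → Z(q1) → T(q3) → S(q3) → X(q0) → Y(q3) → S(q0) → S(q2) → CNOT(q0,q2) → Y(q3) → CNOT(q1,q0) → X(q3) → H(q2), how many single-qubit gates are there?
10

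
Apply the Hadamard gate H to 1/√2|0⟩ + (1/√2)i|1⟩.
(1/2 + (1/2)i)|0⟩ + (1/2 - (1/2)i)|1⟩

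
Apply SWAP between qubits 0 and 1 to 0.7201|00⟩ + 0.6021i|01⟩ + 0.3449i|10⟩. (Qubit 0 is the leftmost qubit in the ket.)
0.7201|00⟩ + 0.3449i|01⟩ + 0.6021i|10⟩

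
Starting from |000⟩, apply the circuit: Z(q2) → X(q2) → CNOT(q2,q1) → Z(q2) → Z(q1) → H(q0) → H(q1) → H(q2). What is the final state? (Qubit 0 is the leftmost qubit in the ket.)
1/√8|000⟩ - 1/√8|001⟩ - 1/√8|010⟩ + 1/√8|011⟩ + 1/√8|100⟩ - 1/√8|101⟩ - 1/√8|110⟩ + 1/√8|111⟩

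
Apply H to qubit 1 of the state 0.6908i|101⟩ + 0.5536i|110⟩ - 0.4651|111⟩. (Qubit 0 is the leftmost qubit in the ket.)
0.3915i|100⟩ + (-0.3289 + 0.4885i)|101⟩ - 0.3915i|110⟩ + (0.3289 + 0.4885i)|111⟩

H on qubit 1 mixes each pair of kets that differ only in qubit 1: amplitudes (a, b) of (|…0…⟩, |…1…⟩) become ((a + b)/√2, (a − b)/√2). Kets absent from the input have amplitude 0.
(|100⟩, |110⟩): (a, b) = (0, 0.5536i) → (0.3915i, -0.3915i)
(|101⟩, |111⟩): (a, b) = (0.6908i, -0.4651) → ((-0.3289 + 0.4885i), (0.3289 + 0.4885i))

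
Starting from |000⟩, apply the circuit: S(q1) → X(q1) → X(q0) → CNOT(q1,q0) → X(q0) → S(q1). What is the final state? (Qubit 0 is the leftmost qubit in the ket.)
i|110⟩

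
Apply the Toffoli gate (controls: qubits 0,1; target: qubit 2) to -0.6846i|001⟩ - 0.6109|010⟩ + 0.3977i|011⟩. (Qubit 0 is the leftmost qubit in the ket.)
-0.6846i|001⟩ - 0.6109|010⟩ + 0.3977i|011⟩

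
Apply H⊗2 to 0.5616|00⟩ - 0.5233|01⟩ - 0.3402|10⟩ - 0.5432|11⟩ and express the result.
-0.4226|00⟩ + 0.644|01⟩ + 0.4609|10⟩ + 0.441|11⟩

H⊗2 gives amp(|y⟩) = (1/2) Σ_x (−1)^(x·y) amp(|x⟩), where x·y is the number of positions in which both x and y have a 1.
|00⟩: (0.5616 - 0.5233 - 0.3402 - 0.5432)/2 = -0.4226
|01⟩: (0.5616 + 0.5233 - 0.3402 + 0.5432)/2 = 0.644
|10⟩: (0.5616 - 0.5233 + 0.3402 + 0.5432)/2 = 0.4609
|11⟩: (0.5616 + 0.5233 + 0.3402 - 0.5432)/2 = 0.441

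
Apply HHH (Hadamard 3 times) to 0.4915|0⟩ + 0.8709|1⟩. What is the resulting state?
0.9634|0⟩ - 0.2683|1⟩

H² = I, so H^3 = H: a single Hadamard. With (a, b) = (0.4915, 0.8709), H gives ((a + b)/√2, (a − b)/√2) = (0.9634, -0.2683).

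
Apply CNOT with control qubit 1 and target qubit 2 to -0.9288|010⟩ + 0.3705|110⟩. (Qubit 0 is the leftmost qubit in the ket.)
-0.9288|011⟩ + 0.3705|111⟩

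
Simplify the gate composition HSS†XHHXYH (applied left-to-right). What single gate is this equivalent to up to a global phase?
Y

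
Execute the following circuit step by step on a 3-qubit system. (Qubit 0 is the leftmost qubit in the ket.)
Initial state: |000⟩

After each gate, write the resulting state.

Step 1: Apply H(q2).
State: 1/√2|000⟩ + 1/√2|001⟩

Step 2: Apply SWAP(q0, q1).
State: 1/√2|000⟩ + 1/√2|001⟩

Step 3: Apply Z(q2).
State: 1/√2|000⟩ - 1/√2|001⟩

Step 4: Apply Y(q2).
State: (1/√2)i|000⟩ + (1/√2)i|001⟩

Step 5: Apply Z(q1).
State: (1/√2)i|000⟩ + (1/√2)i|001⟩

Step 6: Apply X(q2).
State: (1/√2)i|000⟩ + (1/√2)i|001⟩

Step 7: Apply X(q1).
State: (1/√2)i|010⟩ + (1/√2)i|011⟩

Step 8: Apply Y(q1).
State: 1/√2|000⟩ + 1/√2|001⟩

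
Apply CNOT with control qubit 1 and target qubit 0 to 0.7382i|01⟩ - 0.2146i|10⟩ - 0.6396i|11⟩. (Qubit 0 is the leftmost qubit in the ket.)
-0.6396i|01⟩ - 0.2146i|10⟩ + 0.7382i|11⟩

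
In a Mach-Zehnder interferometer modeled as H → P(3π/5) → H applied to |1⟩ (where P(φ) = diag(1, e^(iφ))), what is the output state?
(0.6545 - 0.4755i)|0⟩ + (0.3455 + 0.4755i)|1⟩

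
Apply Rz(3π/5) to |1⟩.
(0.5878 + 0.809i)|1⟩

Rz(3π/5) = [[e^(−iθ/2), 0], [0, e^(iθ/2)]] with e^(±iθ/2) = cos(θ/2) ± i·sin(θ/2); θ = 3π/5, cos(θ/2) ≈ 0.587785, sin(θ/2) ≈ 0.809017.
With a = amp(|0⟩) = 0 and b = amp(|1⟩) = 1:
new amp(|0⟩) = (0.587785 - 0.809017i)·a = 0
new amp(|1⟩) = (0.587785 + 0.809017i)·b = (0.5878 + 0.809i)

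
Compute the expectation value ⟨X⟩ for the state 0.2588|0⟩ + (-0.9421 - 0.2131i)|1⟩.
-0.4876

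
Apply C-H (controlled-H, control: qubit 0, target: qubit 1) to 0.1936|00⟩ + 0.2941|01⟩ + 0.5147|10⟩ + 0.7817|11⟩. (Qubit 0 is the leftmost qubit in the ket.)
0.1936|00⟩ + 0.2941|01⟩ + 0.9167|10⟩ - 0.1888|11⟩

C-H leaves the control-|0⟩ kets |00⟩, |01⟩ unchanged and applies H to qubit 1 on the control-|1⟩ pair (|10⟩, |11⟩).
H = [[1/√2, 1/√2], [1/√2, -1/√2]].
With a = amp(|10⟩) = 0.5147 and b = amp(|11⟩) = 0.7817:
new amp(|10⟩) = (1/√2)·a + (1/√2)·b = 0.9167
new amp(|11⟩) = (1/√2)·a + (-1/√2)·b = -0.1888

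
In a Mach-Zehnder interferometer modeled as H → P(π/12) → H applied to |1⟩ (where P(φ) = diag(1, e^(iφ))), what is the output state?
(0.01704 - 0.1294i)|0⟩ + (0.983 + 0.1294i)|1⟩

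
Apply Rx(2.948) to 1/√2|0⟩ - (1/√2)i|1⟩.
-0.6355|0⟩ - 0.7721i|1⟩

Rx(2.948) = [[cos(θ/2), −i·sin(θ/2)], [−i·sin(θ/2), cos(θ/2)]]; θ = 2.948, cos(θ/2) ≈ 0.0966452, sin(θ/2) ≈ 0.995319.
With a = amp(|0⟩) = 1/√2 and b = amp(|1⟩) = -(1/√2)i:
new amp(|0⟩) = (0.0966452)·a + (-0.995319i)·b = -0.6355
new amp(|1⟩) = (-0.995319i)·a + (0.0966452)·b = -0.7721i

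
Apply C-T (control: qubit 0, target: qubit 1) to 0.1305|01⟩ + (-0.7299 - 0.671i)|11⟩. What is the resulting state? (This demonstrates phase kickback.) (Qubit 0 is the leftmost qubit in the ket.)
0.1305|01⟩ + (-0.04165 - 0.9906i)|11⟩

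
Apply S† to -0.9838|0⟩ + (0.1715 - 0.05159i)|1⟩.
-0.9838|0⟩ + (-0.05159 - 0.1715i)|1⟩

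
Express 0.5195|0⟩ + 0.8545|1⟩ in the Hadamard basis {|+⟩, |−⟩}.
0.9716|+⟩ - 0.2369|−⟩

With |ψ⟩ = α|0⟩ + β|1⟩, the Hadamard-basis coefficients are ⟨+|ψ⟩ = (α + β)/√2 and ⟨−|ψ⟩ = (α − β)/√2.
Here α = 0.5195, β = 0.8545: (α + β)/√2 = 0.9716, (α − β)/√2 = -0.2369.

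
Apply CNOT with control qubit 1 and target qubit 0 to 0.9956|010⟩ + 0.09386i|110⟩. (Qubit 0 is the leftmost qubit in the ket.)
0.09386i|010⟩ + 0.9956|110⟩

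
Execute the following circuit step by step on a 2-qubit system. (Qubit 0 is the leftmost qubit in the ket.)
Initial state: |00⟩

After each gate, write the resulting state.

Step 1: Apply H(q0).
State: 1/√2|00⟩ + 1/√2|10⟩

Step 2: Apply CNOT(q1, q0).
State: 1/√2|00⟩ + 1/√2|10⟩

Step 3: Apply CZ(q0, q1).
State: 1/√2|00⟩ + 1/√2|10⟩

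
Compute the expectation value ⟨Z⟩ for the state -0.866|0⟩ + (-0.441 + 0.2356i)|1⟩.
0.5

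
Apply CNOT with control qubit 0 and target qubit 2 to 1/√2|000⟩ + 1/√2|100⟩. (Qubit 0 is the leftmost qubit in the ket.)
1/√2|000⟩ + 1/√2|101⟩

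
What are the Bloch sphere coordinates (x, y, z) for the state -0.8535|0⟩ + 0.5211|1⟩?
(-0.8895, 0, 0.4569)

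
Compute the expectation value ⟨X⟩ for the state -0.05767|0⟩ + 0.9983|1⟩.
-0.1151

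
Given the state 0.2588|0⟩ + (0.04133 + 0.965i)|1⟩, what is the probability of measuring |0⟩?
0.06698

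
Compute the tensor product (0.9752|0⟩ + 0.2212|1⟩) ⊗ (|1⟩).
0.9752|01⟩ + 0.2212|11⟩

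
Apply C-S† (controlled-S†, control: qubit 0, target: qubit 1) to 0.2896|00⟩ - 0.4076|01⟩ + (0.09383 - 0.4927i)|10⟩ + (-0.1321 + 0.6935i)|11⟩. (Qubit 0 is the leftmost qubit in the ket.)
0.2896|00⟩ - 0.4076|01⟩ + (0.09383 - 0.4927i)|10⟩ + (0.6935 + 0.1321i)|11⟩

C-S† leaves the control-|0⟩ kets |00⟩, |01⟩ unchanged and applies S† to qubit 1 on the control-|1⟩ pair (|10⟩, |11⟩).
S† = [[1, 0], [0, -i]].
With a = amp(|10⟩) = (0.09383 - 0.4927i) and b = amp(|11⟩) = (-0.1321 + 0.6935i):
new amp(|10⟩) = (1)·a = (0.09383 - 0.4927i)
new amp(|11⟩) = (-i)·b = (0.6935 + 0.1321i)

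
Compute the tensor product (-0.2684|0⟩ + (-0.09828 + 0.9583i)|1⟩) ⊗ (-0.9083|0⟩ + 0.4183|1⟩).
0.2438|00⟩ - 0.1123|01⟩ + (0.08927 - 0.8704i)|10⟩ + (-0.04111 + 0.4009i)|11⟩

amp(|b₁b₂…⟩) = product of the factor amplitudes for bits b₁, b₂, …; only kets whose every factor amplitude is nonzero survive.
|00⟩: (-0.2684)(-0.9083) = 0.2438
|01⟩: (-0.2684)(0.4183) = -0.1123
|10⟩: (-0.09828 + 0.9583i)(-0.9083) = (0.08927 - 0.8704i)
|11⟩: (-0.09828 + 0.9583i)(0.4183) = (-0.04111 + 0.4009i)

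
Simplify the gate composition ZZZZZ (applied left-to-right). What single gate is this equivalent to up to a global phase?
Z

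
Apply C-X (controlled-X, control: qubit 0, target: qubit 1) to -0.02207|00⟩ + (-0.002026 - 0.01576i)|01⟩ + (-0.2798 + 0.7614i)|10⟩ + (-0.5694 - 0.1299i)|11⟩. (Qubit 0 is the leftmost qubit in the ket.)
-0.02207|00⟩ + (-0.002026 - 0.01576i)|01⟩ + (-0.5694 - 0.1299i)|10⟩ + (-0.2798 + 0.7614i)|11⟩

C-X leaves the control-|0⟩ kets |00⟩, |01⟩ unchanged and applies X to qubit 1 on the control-|1⟩ pair (|10⟩, |11⟩).
X = [[0, 1], [1, 0]].
With a = amp(|10⟩) = (-0.2798 + 0.7614i) and b = amp(|11⟩) = (-0.5694 - 0.1299i):
new amp(|10⟩) = (1)·b = (-0.5694 - 0.1299i)
new amp(|11⟩) = (1)·a = (-0.2798 + 0.7614i)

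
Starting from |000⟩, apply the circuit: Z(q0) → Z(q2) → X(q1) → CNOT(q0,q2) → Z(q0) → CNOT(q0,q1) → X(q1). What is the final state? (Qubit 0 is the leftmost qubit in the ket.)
|000⟩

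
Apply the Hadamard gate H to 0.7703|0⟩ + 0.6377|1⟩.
0.9956|0⟩ + 0.09376|1⟩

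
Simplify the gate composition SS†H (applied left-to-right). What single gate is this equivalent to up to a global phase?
H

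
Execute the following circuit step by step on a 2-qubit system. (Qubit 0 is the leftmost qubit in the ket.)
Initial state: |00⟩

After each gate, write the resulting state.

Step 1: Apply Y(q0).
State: i|10⟩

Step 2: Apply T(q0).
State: (-1/√2 + (1/√2)i)|10⟩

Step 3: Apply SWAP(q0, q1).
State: (-1/√2 + (1/√2)i)|01⟩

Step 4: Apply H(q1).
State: (-1/2 + (1/2)i)|00⟩ + (1/2 - (1/2)i)|01⟩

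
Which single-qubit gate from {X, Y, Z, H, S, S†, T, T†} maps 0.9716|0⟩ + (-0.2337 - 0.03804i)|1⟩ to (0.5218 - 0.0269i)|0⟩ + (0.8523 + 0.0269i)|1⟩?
H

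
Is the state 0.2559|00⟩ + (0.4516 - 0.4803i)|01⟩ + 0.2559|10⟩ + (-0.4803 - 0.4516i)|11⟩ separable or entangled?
Entangled

Writing the state as a|00⟩ + b|01⟩ + c|10⟩ + d|11⟩, it is a product state iff ad − bc = 0.
Here (a, b, c, d) = (0.2559, (0.4516 - 0.4803i), 0.2559, (-0.4803 - 0.4516i)): ad − bc = (0.2559)(-0.4803 - 0.4516i) − (0.4516 - 0.4803i)(0.2559) = (-0.2385 + 0.007344i) ≠ 0, so the state is entangled.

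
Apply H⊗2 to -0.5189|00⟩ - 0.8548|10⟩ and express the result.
-0.6869|00⟩ - 0.6869|01⟩ + 0.168|10⟩ + 0.168|11⟩

H⊗2 gives amp(|y⟩) = (1/2) Σ_x (−1)^(x·y) amp(|x⟩), where x·y is the number of positions in which both x and y have a 1.
|00⟩: (-0.5189 - 0.8548)/2 = -0.6869
|01⟩: (-0.5189 - 0.8548)/2 = -0.6869
|10⟩: (-0.5189 + 0.8548)/2 = 0.168
|11⟩: (-0.5189 + 0.8548)/2 = 0.168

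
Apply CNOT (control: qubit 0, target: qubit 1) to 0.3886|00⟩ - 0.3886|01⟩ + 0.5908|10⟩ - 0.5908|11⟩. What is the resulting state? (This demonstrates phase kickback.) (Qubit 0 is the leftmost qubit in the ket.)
0.3886|00⟩ - 0.3886|01⟩ - 0.5908|10⟩ + 0.5908|11⟩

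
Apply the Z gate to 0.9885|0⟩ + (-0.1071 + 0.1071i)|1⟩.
0.9885|0⟩ + (0.1071 - 0.1071i)|1⟩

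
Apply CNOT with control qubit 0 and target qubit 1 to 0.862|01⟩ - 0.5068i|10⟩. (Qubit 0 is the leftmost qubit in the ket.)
0.862|01⟩ - 0.5068i|11⟩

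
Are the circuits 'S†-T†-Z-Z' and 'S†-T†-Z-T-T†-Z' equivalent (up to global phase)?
Yes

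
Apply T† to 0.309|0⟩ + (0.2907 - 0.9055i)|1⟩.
0.309|0⟩ + (-0.4347 - 0.8458i)|1⟩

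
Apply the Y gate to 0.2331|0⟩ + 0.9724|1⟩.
-0.9724i|0⟩ + 0.2331i|1⟩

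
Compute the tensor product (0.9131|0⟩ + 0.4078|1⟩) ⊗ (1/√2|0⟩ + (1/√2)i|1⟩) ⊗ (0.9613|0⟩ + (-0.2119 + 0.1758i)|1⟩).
0.6207|000⟩ + (-0.1368 + 0.1135i)|001⟩ + 0.6207i|010⟩ + (-0.1135 - 0.1368i)|011⟩ + 0.2772|100⟩ + (-0.0611 + 0.05069i)|101⟩ + 0.2772i|110⟩ + (-0.05069 - 0.0611i)|111⟩

amp(|b₁b₂…⟩) = product of the factor amplitudes for bits b₁, b₂, …; only kets whose every factor amplitude is nonzero survive.
|000⟩: (0.9131)(1/√2)(0.9613) = 0.6207
|001⟩: (0.9131)(1/√2)(-0.2119 + 0.1758i) = (-0.1368 + 0.1135i)
|010⟩: (0.9131)((1/√2)i)(0.9613) = 0.6207i
|011⟩: (0.9131)((1/√2)i)(-0.2119 + 0.1758i) = (-0.1135 - 0.1368i)
|100⟩: (0.4078)(1/√2)(0.9613) = 0.2772
|101⟩: (0.4078)(1/√2)(-0.2119 + 0.1758i) = (-0.0611 + 0.05069i)
|110⟩: (0.4078)((1/√2)i)(0.9613) = 0.2772i
|111⟩: (0.4078)((1/√2)i)(-0.2119 + 0.1758i) = (-0.05069 - 0.0611i)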